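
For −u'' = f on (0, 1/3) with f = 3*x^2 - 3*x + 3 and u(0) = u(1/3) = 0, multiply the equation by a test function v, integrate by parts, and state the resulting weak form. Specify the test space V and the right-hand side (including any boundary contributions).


V = H^1_0(0, 1/3) (so v(0) = v(1/3) = 0); weak form: ∫_0^1/3 u'v' dx = ∫_0^1/3 (3*x^2 - 3*x + 3) v dx for all v ∈ V.

Multiply both sides by a test function v and integrate from 0 to 1/3:
  ∫_0^1/3 −u''(x) v(x) dx = ∫_0^1/3 f(x) v(x) dx.
Integrate the LHS by parts once:
  ∫_0^1/3 −u'' v dx = −[u'(x) v(x)]_0^1/3 + ∫_0^1/3 u'(x) v'(x) dx.
Thus ∫_0^1/3 u'(x) v'(x) dx = ∫_0^1/3 f(x) v(x) dx + [u'(x) v(x)]_0^1/3.
Choose V so that boundary terms are either known or forced to vanish.
u is Dirichlet: u(0) = u(1/3) = 0. Let V = H^1_0(0, 1/3); then v(0) = v(1/3) = 0, and [u' v]_0^1/3 = 0.
Weak formulation: find u (satisfying any essential BC) such that ∫_0^1/3 u'(x) v'(x) dx = ∫_0^1/3 f v dx for all v ∈ V.
Substituting f(x) = 3*x^2 - 3*x + 3, the right-hand side is ∫_0^1/3 (3*x^2 - 3*x + 3) v dx.


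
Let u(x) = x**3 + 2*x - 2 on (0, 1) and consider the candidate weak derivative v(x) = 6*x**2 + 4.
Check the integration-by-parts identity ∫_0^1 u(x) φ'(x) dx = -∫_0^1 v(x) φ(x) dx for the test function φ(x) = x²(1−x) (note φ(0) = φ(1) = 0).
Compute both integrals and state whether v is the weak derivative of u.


LHS = -4/15, RHS = -8/15. No, v is not the weak derivative of u.

u(x) = x**3 + 2*x - 2, classical derivative u'(x) = 3*x**2 + 2.
φ(x) = x²(1−x), so φ'(x) = x*(2 - 3*x).
Note φ(0) = φ(1) = 0, so the boundary term u·φ vanishes.
LHS = ∫_0^1 u(x) φ'(x) dx = ∫_0^1 (-3*x^5 + 2*x^4 - 6*x^3 + 10*x^2 - 4*x) dx. Term by term:
  ∫_0^1 -3*x^5 dx = -1/2;  ∫_0^1 2*x^4 dx = 2/5;  ∫_0^1 -6*x^3 dx = -3/2;
  ∫_0^1 10*x^2 dx = 10/3;  ∫_0^1 -4*x dx = -2.
Sum: -1/2 + 2/5 − 3/2 + 10/3 − 2 = -4/15.
So LHS = -4/15.
∫_0^1 v(x) φ(x) dx = ∫_0^1 (-6*x^5 + 6*x^4 - 4*x^3 + 4*x^2) dx. Term by term:
  ∫_0^1 -6*x^5 dx = -1;  ∫_0^1 6*x^4 dx = 6/5;  ∫_0^1 -4*x^3 dx = -1;
  ∫_0^1 4*x^2 dx = 4/3.
Sum: -1 + 6/5 − 1 + 4/3 = 8/15.
So RHS = -∫_0^1 v(x) φ(x) dx = -8/15.
LHS − RHS = 4/15 ≠ 0, so the identity fails.
(For a valid weak derivative the identity must hold for EVERY test function, in particular this one. The failure shows v is NOT the weak derivative of u.)
Correct weak derivative would be u'(x) = 3*x**2 + 2.


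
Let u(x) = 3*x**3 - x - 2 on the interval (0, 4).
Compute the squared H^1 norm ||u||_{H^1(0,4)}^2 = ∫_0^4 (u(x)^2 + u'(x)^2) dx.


||u||_{H^1}^2 = 742276/21

The H^1 norm (squared) on an interval (0, L) is
  ||u||_{H^1}^2 = ∫_0^L u(x)^2 dx + ∫_0^L u'(x)^2 dx.
Compute u'(x) = 9*x**2 - 1.
Then u(x)^2 = 9*x**6 - 6*x**4 - 12*x**3 + x**2 + 4*x + 4 and u'(x)^2 = 81*x**4 - 18*x**2 + 1.
Integrate each monomial from 0 to 4 using ∫_0^4 c·x^n dx = c·4^(n+1)/(n+1):
  ∫_0^4 u(x)^2 dx = ∫_0^4 (9*x^6 - 6*x^4 - 12*x^3 + x^2 + 4*x + 4) dx. Term by term:
    ∫_0^4 9*x^6 dx = 147456/7;  ∫_0^4 -6*x^4 dx = -6144/5;  ∫_0^4 -12*x^3 dx = -768;
    ∫_0^4 x^2 dx = 64/3;  ∫_0^4 4*x dx = 32;  ∫_0^4 4 dx = 16.
  Sum: 147456/7 − 6144/5 − 768 + 64/3 + 32 + 16 = 2009456/105.
  ∫_0^4 u'(x)^2 dx = ∫_0^4 (81*x^4 - 18*x^2 + 1) dx. Term by term:
    ∫_0^4 81*x^4 dx = 82944/5;  ∫_0^4 -18*x^2 dx = -384;  ∫_0^4 1 dx = 4.
  Sum: 82944/5 − 384 + 4 = 81044/5.
Adding: ||u||_{H^1}^2 = 2009456/105 + 81044/5 = 742276/21.


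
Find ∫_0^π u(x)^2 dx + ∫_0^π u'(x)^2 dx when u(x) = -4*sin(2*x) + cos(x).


||u||_{H^1(0,π)}^2 = -64/3 + 41*π

u'(x) = -sin(x) - 8*cos(2*x).
Expand u² and (u')² and integrate term by term on (0, π), using: for integers n ≥ 1, ∫_0^π sin²(nx) dx = ∫_0^π cos²(nx) dx = π/2; for n ≠ n', ∫_0^π sin(nx)sin(n'x) dx = ∫_0^π cos(nx)cos(n'x) dx = 0; and by product-to-sum, ∫_0^π sin(nx)cos(n'x) dx = ½∫_0^π [sin((n+n')x) + sin((n−n')x)] dx, which is 0 when n+n' is even and 2n/(n²−n'²) when n+n' is odd (it need not vanish on (0, π)).
  u² squared terms: (-4)²·∫sin(2x)² dx = 16·π/2 = 8*π;  (1)²·∫cos(x)² dx = 1·π/2 = π/2.
  u² cross terms: 2·(-4)·(1)·∫sin(2x)·cos(x) dx = -8·(4/3) = -32/3.
  So ∫_0^π u² dx = 8*π + π/2 − 32/3 = -32/3 + 17*π/2.
  (u')² squared terms: (-1)²·∫sin(x)² dx = 1·π/2 = π/2;  (-8)²·∫cos(2x)² dx = 64·π/2 = 32*π.
  (u')² cross terms: 2·(-1)·(-8)·∫sin(x)·cos(2x) dx = 16·(-2/3) = -32/3.
  So ∫_0^π (u')² dx = π/2 + 32*π − 32/3 = -32/3 + 65*π/2.
||u||_{H^1}^2 = (-32/3 + 17*π/2) + (-32/3 + 65*π/2) = -64/3 + 41*π.


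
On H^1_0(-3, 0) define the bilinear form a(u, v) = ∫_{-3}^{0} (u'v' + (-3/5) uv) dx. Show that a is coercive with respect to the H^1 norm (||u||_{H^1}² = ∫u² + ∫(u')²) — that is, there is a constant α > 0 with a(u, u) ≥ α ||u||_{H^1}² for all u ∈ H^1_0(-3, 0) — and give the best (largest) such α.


α = (-27/5 + π^2)/(9 + π^2)

Coercivity of a(·,·) on H^1_0(-3, 0) means a(u, u) ≥ α ||u||_{H^1}² for every u ∈ H^1_0.
The interval has length L = 3, and Poincaré/coercivity depend only on L. Here a(u, u) = ∫(u')² + (-3/5)·∫u².
Here c = -3/5 < 0 with |c| < (π/L)² = π^2/9, so coercivity still holds. The condition a(u,u) ≥ α||u||_{H^1}² reads (1−α)∫(u')² ≥ (α−c)∫u². Any admissible α is ≤ 1 (rapidly oscillating u have ∫u²/∫(u')² → 0), and α = 1 would force 0 ≥ (1−c)∫u², impossible since c < 1; so 1−α > 0. By the sharp Poincaré inequality on H^1_0 of an interval of length L, ∫(u')² ≥ (π/L)²∫u² with equality for the first sine mode sin(π(x−x₀)/L) (x₀ the left endpoint), so the inequality holds for all u iff (1−α)(π/L)² ≥ α − c, i.e. α ≤ ((π/L)² + c)/((π/L)² + 1) = (1 + c(L/π)²)/(1 + (L/π)²). (Direct route, valid since c ≤ 0: Poincaré gives c∫u² ≥ c(L/π)²∫(u')², so a(u,u) ≥ (1 + c(L/π)²)∫(u')², while ||u||_{H^1}² ≤ (1 + (L/π)²)∫(u')²; dividing yields the same α.) With (π/L)² = π^2/9 and c = -3/5, the largest admissible constant is α = ((π/L)² + c)/((π/L)² + 1).
Simplifying, α = (-27/5 + π^2)/(9 + π^2).


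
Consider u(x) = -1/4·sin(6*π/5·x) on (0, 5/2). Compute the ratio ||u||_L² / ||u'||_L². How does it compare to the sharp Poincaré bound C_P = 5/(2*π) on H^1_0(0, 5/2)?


||u||_L² / ||u'||_L² = 5/(6*π) < C_P = 5/(2*π).

u(x) = -1/4·sin(6*π/5·x), so u'(x) = -3*π*cos(6*π*x/5)/10.
Writing u(x) = A·sin(kπx/L) with A = -1/4 and k = 3, use ∫_0^L sin²(kπx/L) dx = L/2 and ∫_0^L cos²(kπx/L) dx = L/2.
u² = 1/16·sin²(6*π/5·x) and (u')² = 9*π^2/100·cos²(6*π/5·x), and each of sin², cos² integrates to L/2 = 5/4 over (0, 5/2).
∫_0^5/2 u² dx = 5/64, so ||u||_L² = sqrt(5)/8.
∫_0^5/2 (u')² dx = 9*π^2/80, so ||u'||_L² = 3*sqrt(5)*π/20.
Ratio ||u||_L² / ||u'||_L² = 5/(6*π).
Sharp Poincaré constant on H^1_0(0, 5/2) is C_P = L/π = 5/(2*π), achieved by sin(2*π/5·x).
This is the k = 3 harmonic; the ratio L/(kπ) is strictly less than C_P = L/π, consistent with the sharp inequality ||u||_L² ≤ C_P ||u'||_L².


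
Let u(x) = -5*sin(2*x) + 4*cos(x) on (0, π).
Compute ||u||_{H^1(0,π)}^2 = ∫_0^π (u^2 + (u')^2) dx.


||u||_{H^1(0,π)}^2 = -320/3 + 157*π/2

u'(x) = -4*sin(x) - 10*cos(2*x).
Expand u² and (u')² and integrate term by term on (0, π), using: for integers n ≥ 1, ∫_0^π sin²(nx) dx = ∫_0^π cos²(nx) dx = π/2; for n ≠ n', ∫_0^π sin(nx)sin(n'x) dx = ∫_0^π cos(nx)cos(n'x) dx = 0; and by product-to-sum, ∫_0^π sin(nx)cos(n'x) dx = ½∫_0^π [sin((n+n')x) + sin((n−n')x)] dx, which is 0 when n+n' is even and 2n/(n²−n'²) when n+n' is odd (it need not vanish on (0, π)).
  u² squared terms: (-5)²·∫sin(2x)² dx = 25·π/2 = 25*π/2;  (4)²·∫cos(x)² dx = 16·π/2 = 8*π.
  u² cross terms: 2·(-5)·(4)·∫sin(2x)·cos(x) dx = -40·(4/3) = -160/3.
  So ∫_0^π u² dx = 25*π/2 + 8*π − 160/3 = -160/3 + 41*π/2.
  (u')² squared terms: (-10)²·∫cos(2x)² dx = 100·π/2 = 50*π;  (-4)²·∫sin(x)² dx = 16·π/2 = 8*π.
  (u')² cross terms: 2·(-10)·(-4)·∫cos(2x)·sin(x) dx = 80·(-2/3) = -160/3.
  So ∫_0^π (u')² dx = 50*π + 8*π − 160/3 = -160/3 + 58*π.
||u||_{H^1}^2 = (-160/3 + 41*π/2) + (-160/3 + 58*π) = -320/3 + 157*π/2.


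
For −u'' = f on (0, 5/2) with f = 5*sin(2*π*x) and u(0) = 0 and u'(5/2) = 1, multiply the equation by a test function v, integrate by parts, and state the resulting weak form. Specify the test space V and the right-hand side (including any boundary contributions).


V = {v ∈ H^1(0, 5/2) : v(0) = 0} (test functions vanish at x = 0 where u is specified); weak form: ∫_0^5/2 u'v' dx = ∫_0^5/2 (5*sin(2*π*x)) v dx + v(5/2) for all v ∈ V.

Multiply both sides by a test function v and integrate from 0 to 5/2:
  ∫_0^5/2 −u''(x) v(x) dx = ∫_0^5/2 f(x) v(x) dx.
Integrate the LHS by parts once:
  ∫_0^5/2 −u'' v dx = −[u'(x) v(x)]_0^5/2 + ∫_0^5/2 u'(x) v'(x) dx.
Thus ∫_0^5/2 u'(x) v'(x) dx = ∫_0^5/2 f(x) v(x) dx + [u'(x) v(x)]_0^5/2.
Choose V so that boundary terms are either known or forced to vanish.
Mixed BC: u(0) = 0 (Dirichlet) and u'(5/2) = 1 (Neumann). Define V = {v ∈ H^1(0, 5/2) : v(0) = 0}. Then [u' v]_0^5/2 = u'(5/2)·v(5/2) − u'(0)·0 = v(5/2).
Weak formulation: find u (satisfying any essential BC) such that ∫_0^5/2 u'(x) v'(x) dx = ∫_0^5/2 f v dx + v(5/2) for all v ∈ V (Dirichlet at 0 absorbed into V; Neumann datum at x = 5/2 contributes the boundary term).
Substituting f(x) = 5*sin(2*π*x), the right-hand side is ∫_0^5/2 (5*sin(2*π*x)) v dx + v(5/2).


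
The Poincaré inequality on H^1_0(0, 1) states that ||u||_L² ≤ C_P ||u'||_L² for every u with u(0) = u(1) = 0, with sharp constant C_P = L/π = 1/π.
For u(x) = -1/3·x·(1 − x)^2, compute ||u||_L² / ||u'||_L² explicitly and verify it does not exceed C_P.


||u||_L² / ||u'||_L² = sqrt(14)/14 < C_P = 1/π.

u(x) = -1/3·x·(1 − x)^2, so u'(x) = (1 - 3*x)*(x - 1)/3.
u(x) = -1/3·x·(1 − x)^2 vanishes at x = 0 and x = 1, so u ∈ H^1_0(0, 1). Differentiate via the product rule and integrate the resulting polynomials term by term.
  ∫_0^1 u² dx = ∫_0^1 (x^6/9 - 4*x^5/9 + 2*x^4/3 - 4*x^3/9 + x^2/9) dx. Term by term:
    ∫_0^1 x^6/9 dx = 1/63;  ∫_0^1 -4*x^5/9 dx = -2/27;  ∫_0^1 2*x^4/3 dx = 2/15;
    ∫_0^1 -4*x^3/9 dx = -1/9;  ∫_0^1 x^2/9 dx = 1/27.
  Sum: 1/63 − 2/27 + 2/15 − 1/9 + 1/27 = 1/945.
  ∫_0^1 (u')² dx = ∫_0^1 (x^4 - 8*x^3/3 + 22*x^2/9 - 8*x/9 + 1/9) dx. Term by term:
    ∫_0^1 x^4 dx = 1/5;  ∫_0^1 -8*x^3/3 dx = -2/3;  ∫_0^1 22*x^2/9 dx = 22/27;
    ∫_0^1 -8*x/9 dx = -4/9;  ∫_0^1 1/9 dx = 1/9.
  Sum: 1/5 − 2/3 + 22/27 − 4/9 + 1/9 = 2/135.
∫_0^1 u² dx = 1/945, so ||u||_L² = sqrt(105)/315.
∫_0^1 (u')² dx = 2/135, so ||u'||_L² = sqrt(30)/45.
Ratio ||u||_L² / ||u'||_L² = sqrt(14)/14.
Sharp Poincaré constant on H^1_0(0, 1) is C_P = L/π = 1/π, achieved by sin(π·x).
A polynomial bump cannot attain the sharp Poincaré constant (only the first sine eigenfunction does), so the ratio is strictly less than C_P, consistent with ||u||_L² ≤ C_P ||u'||_L².


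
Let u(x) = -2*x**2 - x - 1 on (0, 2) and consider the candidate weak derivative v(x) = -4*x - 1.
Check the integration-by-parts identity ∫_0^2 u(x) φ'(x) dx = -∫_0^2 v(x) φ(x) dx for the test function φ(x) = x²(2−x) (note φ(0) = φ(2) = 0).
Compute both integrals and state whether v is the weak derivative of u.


LHS = 116/15, RHS = 116/15. Yes, v = u' weakly.

u(x) = -2*x**2 - x - 1, classical derivative u'(x) = -4*x - 1.
φ(x) = x²(2−x), so φ'(x) = x*(4 - 3*x).
Note φ(0) = φ(2) = 0, so the boundary term u·φ vanishes.
LHS = ∫_0^2 u(x) φ'(x) dx = ∫_0^2 (6*x^4 - 5*x^3 - x^2 - 4*x) dx. Term by term:
  ∫_0^2 6*x^4 dx = 192/5;  ∫_0^2 -5*x^3 dx = -20;  ∫_0^2 -x^2 dx = -8/3;
  ∫_0^2 -4*x dx = -8.
Sum: 192/5 − 20 − 8/3 − 8 = 116/15.
So LHS = 116/15.
∫_0^2 v(x) φ(x) dx = ∫_0^2 (4*x^4 - 7*x^3 - 2*x^2) dx. Term by term:
  ∫_0^2 4*x^4 dx = 128/5;  ∫_0^2 -7*x^3 dx = -28;  ∫_0^2 -2*x^2 dx = -16/3.
Sum: 128/5 − 28 − 16/3 = -116/15.
So RHS = -∫_0^2 v(x) φ(x) dx = 116/15.
LHS = RHS, so the identity holds for this test φ.
Moreover u is smooth here and v(x) = u'(x) = -4*x - 1 pointwise, so the identity holds for every test function. Hence v is the weak derivative of u.


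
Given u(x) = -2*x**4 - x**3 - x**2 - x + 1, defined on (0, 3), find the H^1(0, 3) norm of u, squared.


||u||_{H^1}^2 = 598557/14

The H^1 norm (squared) on an interval (0, L) is
  ||u||_{H^1}^2 = ∫_0^L u(x)^2 dx + ∫_0^L u'(x)^2 dx.
Compute u'(x) = -8*x**3 - 3*x**2 - 2*x - 1.
Then u(x)^2 = 4*x**8 + 4*x**7 + 5*x**6 + 6*x**5 - x**4 - x**2 - 2*x + 1 and u'(x)^2 = 64*x**6 + 48*x**5 + 41*x**4 + 28*x**3 + 10*x**2 + 4*x + 1.
Integrate each monomial from 0 to 3 using ∫_0^3 c·x^n dx = c·3^(n+1)/(n+1):
  ∫_0^3 u(x)^2 dx = ∫_0^3 (4*x^8 + 4*x^7 + 5*x^6 + 6*x^5 - x^4 - x^2 - 2*x + 1) dx. Term by term:
    ∫_0^3 4*x^8 dx = 8748;  ∫_0^3 4*x^7 dx = 6561/2;  ∫_0^3 5*x^6 dx = 10935/7;
    ∫_0^3 6*x^5 dx = 729;  ∫_0^3 -x^4 dx = -243/5;  ∫_0^3 -x^2 dx = -9;
    ∫_0^3 -2*x dx = -9;  ∫_0^3 1 dx = 3.
  Sum: 8748 + 6561/2 + 10935/7 + 729 − 243/5 − 9 − 9 + 3 = 997923/70.
  ∫_0^3 u'(x)^2 dx = ∫_0^3 (64*x^6 + 48*x^5 + 41*x^4 + 28*x^3 + 10*x^2 + 4*x + 1) dx. Term by term:
    ∫_0^3 64*x^6 dx = 139968/7;  ∫_0^3 48*x^5 dx = 5832;  ∫_0^3 41*x^4 dx = 9963/5;
    ∫_0^3 28*x^3 dx = 567;  ∫_0^3 10*x^2 dx = 90;  ∫_0^3 4*x dx = 18;
    ∫_0^3 1 dx = 3.
  Sum: 139968/7 + 5832 + 9963/5 + 567 + 90 + 18 + 3 = 997431/35.
Adding: ||u||_{H^1}^2 = 997923/70 + 997431/35 = 598557/14.


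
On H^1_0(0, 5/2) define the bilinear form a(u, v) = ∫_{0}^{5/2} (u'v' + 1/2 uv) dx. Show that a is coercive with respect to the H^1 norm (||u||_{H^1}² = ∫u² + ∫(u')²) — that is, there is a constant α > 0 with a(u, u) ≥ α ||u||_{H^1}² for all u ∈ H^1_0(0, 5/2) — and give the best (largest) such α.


α = (25 + 8*π^2)/(2*(25 + 4*π^2))

Coercivity of a(·,·) on H^1_0(0, 5/2) means a(u, u) ≥ α ||u||_{H^1}² for every u ∈ H^1_0.
The interval has length L = 5/2, and Poincaré/coercivity depend only on L. Here a(u, u) = ∫(u')² + (1/2)·∫u².
Here 0 < c = 1/2 < 1. The condition a(u,u) ≥ α||u||_{H^1}² reads (1−α)∫(u')² ≥ (α−c)∫u². Any admissible α is ≤ 1 (rapidly oscillating u have ∫u²/∫(u')² → 0), and α = 1 would force 0 ≥ (1−c)∫u², impossible since c < 1; so 1−α > 0. By the sharp Poincaré inequality on H^1_0 of an interval of length L, ∫(u')² ≥ (π/L)²∫u² with equality for the first sine mode sin(π(x−x₀)/L) (x₀ the left endpoint), so the inequality holds for all u iff (1−α)(π/L)² ≥ α − c, i.e. α ≤ ((π/L)² + c)/((π/L)² + 1) = (1 + c(L/π)²)/(1 + (L/π)²). With (π/L)² = 4*π^2/25 and c = 1/2, the largest admissible constant is α = ((π/L)² + c)/((π/L)² + 1).
Simplifying, α = (25 + 8*π^2)/(2*(25 + 4*π^2)).


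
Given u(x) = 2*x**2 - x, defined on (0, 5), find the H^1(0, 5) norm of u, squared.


||u||_{H^1}^2 = 7465/3

The H^1 norm (squared) on an interval (0, L) is
  ||u||_{H^1}^2 = ∫_0^L u(x)^2 dx + ∫_0^L u'(x)^2 dx.
Compute u'(x) = 4*x - 1.
Then u(x)^2 = 4*x**4 - 4*x**3 + x**2 and u'(x)^2 = 16*x**2 - 8*x + 1.
Integrate each monomial from 0 to 5 using ∫_0^5 c·x^n dx = c·5^(n+1)/(n+1):
  ∫_0^5 u(x)^2 dx = ∫_0^5 (4*x^4 - 4*x^3 + x^2) dx. Term by term:
    ∫_0^5 4*x^4 dx = 2500;  ∫_0^5 -4*x^3 dx = -625;  ∫_0^5 x^2 dx = 125/3.
  Sum: 2500 − 625 + 125/3 = 5750/3.
  ∫_0^5 u'(x)^2 dx = ∫_0^5 (16*x^2 - 8*x + 1) dx. Term by term:
    ∫_0^5 16*x^2 dx = 2000/3;  ∫_0^5 -8*x dx = -100;  ∫_0^5 1 dx = 5.
  Sum: 2000/3 − 100 + 5 = 1715/3.
Adding: ||u||_{H^1}^2 = 5750/3 + 1715/3 = 7465/3.


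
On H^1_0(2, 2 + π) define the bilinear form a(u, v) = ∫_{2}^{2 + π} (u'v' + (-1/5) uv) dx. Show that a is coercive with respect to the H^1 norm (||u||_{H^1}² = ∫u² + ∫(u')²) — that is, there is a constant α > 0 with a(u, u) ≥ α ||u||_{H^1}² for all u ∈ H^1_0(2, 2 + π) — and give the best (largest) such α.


α = 2/5

Coercivity of a(·,·) on H^1_0(2, 2 + π) means a(u, u) ≥ α ||u||_{H^1}² for every u ∈ H^1_0.
The interval has length L = π, and Poincaré/coercivity depend only on L. Here a(u, u) = ∫(u')² + (-1/5)·∫u².
Here c = -1/5 < 0 with |c| < (π/L)² = 1, so coercivity still holds. The condition a(u,u) ≥ α||u||_{H^1}² reads (1−α)∫(u')² ≥ (α−c)∫u². Any admissible α is ≤ 1 (rapidly oscillating u have ∫u²/∫(u')² → 0), and α = 1 would force 0 ≥ (1−c)∫u², impossible since c < 1; so 1−α > 0. By the sharp Poincaré inequality on H^1_0 of an interval of length L, ∫(u')² ≥ (π/L)²∫u² with equality for the first sine mode sin(π(x−x₀)/L) (x₀ the left endpoint), so the inequality holds for all u iff (1−α)(π/L)² ≥ α − c, i.e. α ≤ ((π/L)² + c)/((π/L)² + 1) = (1 + c(L/π)²)/(1 + (L/π)²). (Direct route, valid since c ≤ 0: Poincaré gives c∫u² ≥ c(L/π)²∫(u')², so a(u,u) ≥ (1 + c(L/π)²)∫(u')², while ||u||_{H^1}² ≤ (1 + (L/π)²)∫(u')²; dividing yields the same α.) With (π/L)² = 1 and c = -1/5, the largest admissible constant is α = ((π/L)² + c)/((π/L)² + 1).
Simplifying, α = 2/5.


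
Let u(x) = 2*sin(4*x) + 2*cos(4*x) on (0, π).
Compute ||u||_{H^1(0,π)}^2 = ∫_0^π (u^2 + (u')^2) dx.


||u||_{H^1(0,π)}^2 = 68*π

u'(x) = -8*sin(4*x) + 8*cos(4*x).
Expand u² and (u')² and integrate term by term on (0, π), using: for integers n ≥ 1, ∫_0^π sin²(nx) dx = ∫_0^π cos²(nx) dx = π/2; for n ≠ n', ∫_0^π sin(nx)sin(n'x) dx = ∫_0^π cos(nx)cos(n'x) dx = 0; and by product-to-sum, ∫_0^π sin(nx)cos(n'x) dx = ½∫_0^π [sin((n+n')x) + sin((n−n')x)] dx, which is 0 when n+n' is even and 2n/(n²−n'²) when n+n' is odd (it need not vanish on (0, π)).
  u² squared terms: (2)²·∫cos(4x)² dx = 4·π/2 = 2*π;  (2)²·∫sin(4x)² dx = 4·π/2 = 2*π.
  u² cross terms: 2·(2)·(2)·∫cos(4x)·sin(4x) dx = 8·(0) = 0.
  So ∫_0^π u² dx = 2*π + 2*π + 0 = 4*π.
  (u')² squared terms: (-8)²·∫sin(4x)² dx = 64·π/2 = 32*π;  (8)²·∫cos(4x)² dx = 64·π/2 = 32*π.
  (u')² cross terms: 2·(-8)·(8)·∫sin(4x)·cos(4x) dx = -128·(0) = 0.
  So ∫_0^π (u')² dx = 32*π + 32*π + 0 = 64*π.
||u||_{H^1}^2 = (4*π) + (64*π) = 68*π.


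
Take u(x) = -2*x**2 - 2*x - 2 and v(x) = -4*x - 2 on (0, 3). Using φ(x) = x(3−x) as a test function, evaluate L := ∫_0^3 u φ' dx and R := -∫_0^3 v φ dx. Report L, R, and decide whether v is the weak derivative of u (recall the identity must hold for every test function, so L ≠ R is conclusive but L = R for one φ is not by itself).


LHS = 36, RHS = 36. Yes, v = u' weakly.

u(x) = -2*x**2 - 2*x - 2, classical derivative u'(x) = -4*x - 2.
φ(x) = x(3−x), so φ'(x) = 3 - 2*x.
Note φ(0) = φ(3) = 0, so the boundary term u·φ vanishes.
LHS = ∫_0^3 u(x) φ'(x) dx = ∫_0^3 (4*x^3 - 2*x^2 - 2*x - 6) dx. Term by term:
  ∫_0^3 4*x^3 dx = 81;  ∫_0^3 -2*x^2 dx = -18;  ∫_0^3 -2*x dx = -9;
  ∫_0^3 -6 dx = -18.
Sum: 81 − 18 − 9 − 18 = 36.
So LHS = 36.
∫_0^3 v(x) φ(x) dx = ∫_0^3 (4*x^3 - 10*x^2 - 6*x) dx. Term by term:
  ∫_0^3 4*x^3 dx = 81;  ∫_0^3 -10*x^2 dx = -90;  ∫_0^3 -6*x dx = -27.
Sum: 81 − 90 − 27 = -36.
So RHS = -∫_0^3 v(x) φ(x) dx = 36.
LHS = RHS, so the identity holds for this test φ.
Moreover u is smooth here and v(x) = u'(x) = -4*x - 2 pointwise, so the identity holds for every test function. Hence v is the weak derivative of u.


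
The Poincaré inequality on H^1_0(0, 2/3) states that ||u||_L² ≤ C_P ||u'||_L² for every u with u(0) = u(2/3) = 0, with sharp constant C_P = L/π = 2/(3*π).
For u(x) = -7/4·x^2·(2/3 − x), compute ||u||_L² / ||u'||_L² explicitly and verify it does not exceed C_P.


||u||_L² / ||u'||_L² = sqrt(14)/21 < C_P = 2/(3*π).

u(x) = -7/4·x^2·(2/3 − x), so u'(x) = 7*x*(9*x - 4)/12.
u(x) = -7/4·x^2·(2/3 − x) vanishes at x = 0 and x = 2/3, so u ∈ H^1_0(0, 2/3). Differentiate via the product rule and integrate the resulting polynomials term by term.
  ∫_0^2/3 u² dx = ∫_0^2/3 (49*x^6/16 - 49*x^5/12 + 49*x^4/36) dx. Term by term:
    ∫_0^2/3 49*x^6/16 dx = 56/2187;  ∫_0^2/3 -49*x^5/12 dx = -392/6561;  ∫_0^2/3 49*x^4/36 dx = 392/10935.
  Sum: 56/2187 − 392/6561 + 392/10935 = 56/32805.
  ∫_0^2/3 (u')² dx = ∫_0^2/3 (441*x^4/16 - 49*x^3/2 + 49*x^2/9) dx. Term by term:
    ∫_0^2/3 441*x^4/16 dx = 98/135;  ∫_0^2/3 -49*x^3/2 dx = -98/81;  ∫_0^2/3 49*x^2/9 dx = 392/729.
  Sum: 98/135 − 98/81 + 392/729 = 196/3645.
∫_0^2/3 u² dx = 56/32805, so ||u||_L² = 2*sqrt(70)/405.
∫_0^2/3 (u')² dx = 196/3645, so ||u'||_L² = 14*sqrt(5)/135.
Ratio ||u||_L² / ||u'||_L² = sqrt(14)/21.
Sharp Poincaré constant on H^1_0(0, 2/3) is C_P = L/π = 2/(3*π), achieved by sin(3*π/2·x).
A polynomial bump cannot attain the sharp Poincaré constant (only the first sine eigenfunction does), so the ratio is strictly less than C_P, consistent with ||u||_L² ≤ C_P ||u'||_L².


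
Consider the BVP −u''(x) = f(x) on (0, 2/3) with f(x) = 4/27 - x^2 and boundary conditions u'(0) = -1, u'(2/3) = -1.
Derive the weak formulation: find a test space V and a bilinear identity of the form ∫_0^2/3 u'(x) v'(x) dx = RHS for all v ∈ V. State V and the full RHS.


V = H^1(0, 2/3) (v unrestricted at boundary; u is determined up to an additive constant); weak form: ∫_0^2/3 u'v' dx = ∫_0^2/3 (4/27 - x^2) v dx − v(2/3) + v(0) for all v ∈ V.

Multiply both sides by a test function v and integrate from 0 to 2/3:
  ∫_0^2/3 −u''(x) v(x) dx = ∫_0^2/3 f(x) v(x) dx.
Integrate the LHS by parts once:
  ∫_0^2/3 −u'' v dx = −[u'(x) v(x)]_0^2/3 + ∫_0^2/3 u'(x) v'(x) dx.
Thus ∫_0^2/3 u'(x) v'(x) dx = ∫_0^2/3 f(x) v(x) dx + [u'(x) v(x)]_0^2/3.
Choose V so that boundary terms are either known or forced to vanish.
u has inhomogeneous Neumann u'(0) = -1, u'(2/3) = -1. [u' v]_0^2/3 = (-1)·v(2/3) − (-1)·v(0) = − v(2/3) + v(0). Take V = H^1(0, 2/3); boundary term becomes part of RHS.
Weak formulation: find u (satisfying any essential BC) such that ∫_0^2/3 u'(x) v'(x) dx = ∫_0^2/3 f v dx − v(2/3) + v(0) for all v ∈ V (Neumann data are natural BCs: they enter the RHS as boundary terms).
Substituting f(x) = 4/27 - x^2, the right-hand side is ∫_0^2/3 (4/27 - x^2) v dx − v(2/3) + v(0).
Compatibility check (pure Neumann): taking v ≡ 1 ∈ V gives 0 = ∫_0^2/3 f dx + (-1) − (-1), i.e. ∫_0^2/3 f dx must equal u'(0) − u'(2/3) = 0. Indeed ∫_0^2/3 (4/27 - x^2) dx = 0, so the data are compatible. The solution is then unique only up to an additive constant (fix it e.g. by requiring ∫_0^2/3 u dx = 0).


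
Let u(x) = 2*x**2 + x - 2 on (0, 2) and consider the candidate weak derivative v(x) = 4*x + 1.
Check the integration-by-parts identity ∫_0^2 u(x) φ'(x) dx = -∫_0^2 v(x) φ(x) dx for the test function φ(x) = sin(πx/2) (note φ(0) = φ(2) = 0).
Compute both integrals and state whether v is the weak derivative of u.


LHS = -20/π, RHS = -20/π. Yes, v = u' weakly.

u(x) = 2*x**2 + x - 2, classical derivative u'(x) = 4*x + 1.
φ(x) = sin(πx/2), so φ'(x) = π*cos(π*x/2)/2.
Note φ(0) = φ(2) = 0, so the boundary term u·φ vanishes.
LHS = ∫_0^2 u(x) φ'(x) dx = ∫_0^2 (π*x^2*cos(π*x/2) + π*x*cos(π*x/2)/2 - π*cos(π*x/2)) dx. Term by term:
  ∫_0^2 -π*cos(π*x/2) dx = 0;  ∫_0^2 π*x^2*cos(π*x/2) dx = -16/π;  ∫_0^2 π*x*cos(π*x/2)/2 dx = -4/π.
Sum: 0 − 16/π − 4/π = -20/π.
So LHS = -20/π.
∫_0^2 v(x) φ(x) dx = ∫_0^2 (4*x*sin(π*x/2) + sin(π*x/2)) dx. Term by term:
  ∫_0^2 4*x*sin(π*x/2) dx = 16/π;  ∫_0^2 sin(π*x/2) dx = 4/π.
Sum: 16/π + 4/π = 20/π.
So RHS = -∫_0^2 v(x) φ(x) dx = -20/π.
LHS = RHS, so the identity holds for this test φ.
Moreover u is smooth here and v(x) = u'(x) = 4*x + 1 pointwise, so the identity holds for every test function. Hence v is the weak derivative of u.


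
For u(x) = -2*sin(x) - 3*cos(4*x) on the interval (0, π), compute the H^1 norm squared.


||u||_{H^1(0,π)}^2 = -136/5 + 161*π/2

u'(x) = 12*sin(4*x) - 2*cos(x).
Expand u² and (u')² and integrate term by term on (0, π), using: for integers n ≥ 1, ∫_0^π sin²(nx) dx = ∫_0^π cos²(nx) dx = π/2; for n ≠ n', ∫_0^π sin(nx)sin(n'x) dx = ∫_0^π cos(nx)cos(n'x) dx = 0; and by product-to-sum, ∫_0^π sin(nx)cos(n'x) dx = ½∫_0^π [sin((n+n')x) + sin((n−n')x)] dx, which is 0 when n+n' is even and 2n/(n²−n'²) when n+n' is odd (it need not vanish on (0, π)).
  u² squared terms: (-3)²·∫cos(4x)² dx = 9·π/2 = 9*π/2;  (-2)²·∫sin(x)² dx = 4·π/2 = 2*π.
  u² cross terms: 2·(-3)·(-2)·∫cos(4x)·sin(x) dx = 12·(-2/15) = -8/5.
  So ∫_0^π u² dx = 9*π/2 + 2*π − 8/5 = -8/5 + 13*π/2.
  (u')² squared terms: (-2)²·∫cos(x)² dx = 4·π/2 = 2*π;  (12)²·∫sin(4x)² dx = 144·π/2 = 72*π.
  (u')² cross terms: 2·(-2)·(12)·∫cos(x)·sin(4x) dx = -48·(8/15) = -128/5.
  So ∫_0^π (u')² dx = 2*π + 72*π − 128/5 = -128/5 + 74*π.
||u||_{H^1}^2 = (-8/5 + 13*π/2) + (-128/5 + 74*π) = -136/5 + 161*π/2.


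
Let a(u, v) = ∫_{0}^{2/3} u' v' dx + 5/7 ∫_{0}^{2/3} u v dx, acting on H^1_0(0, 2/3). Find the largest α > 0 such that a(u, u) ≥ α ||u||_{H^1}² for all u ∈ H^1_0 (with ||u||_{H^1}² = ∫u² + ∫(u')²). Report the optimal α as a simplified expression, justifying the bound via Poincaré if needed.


α = (20 + 63*π^2)/(7*(4 + 9*π^2))

Coercivity of a(·,·) on H^1_0(0, 2/3) means a(u, u) ≥ α ||u||_{H^1}² for every u ∈ H^1_0.
The interval has length L = 2/3, and Poincaré/coercivity depend only on L. Here a(u, u) = ∫(u')² + (5/7)·∫u².
Here 0 < c = 5/7 < 1. The condition a(u,u) ≥ α||u||_{H^1}² reads (1−α)∫(u')² ≥ (α−c)∫u². Any admissible α is ≤ 1 (rapidly oscillating u have ∫u²/∫(u')² → 0), and α = 1 would force 0 ≥ (1−c)∫u², impossible since c < 1; so 1−α > 0. By the sharp Poincaré inequality on H^1_0 of an interval of length L, ∫(u')² ≥ (π/L)²∫u² with equality for the first sine mode sin(π(x−x₀)/L) (x₀ the left endpoint), so the inequality holds for all u iff (1−α)(π/L)² ≥ α − c, i.e. α ≤ ((π/L)² + c)/((π/L)² + 1) = (1 + c(L/π)²)/(1 + (L/π)²). With (π/L)² = 9*π^2/4 and c = 5/7, the largest admissible constant is α = ((π/L)² + c)/((π/L)² + 1).
Simplifying, α = (20 + 63*π^2)/(7*(4 + 9*π^2)).


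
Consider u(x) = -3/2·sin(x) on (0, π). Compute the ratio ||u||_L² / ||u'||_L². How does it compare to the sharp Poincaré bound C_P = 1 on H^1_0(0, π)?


||u||_L² / ||u'||_L² = 1 = C_P.

u(x) = -3/2·sin(x), so u'(x) = -3*cos(x)/2.
Writing u(x) = A·sin(kπx/L) with A = -3/2 and k = 1, use ∫_0^L sin²(kπx/L) dx = L/2 and ∫_0^L cos²(kπx/L) dx = L/2.
u² = 9/4·sin²(x) and (u')² = 9/4·cos²(x), and each of sin², cos² integrates to L/2 = π/2 over (0, π).
∫_0^π u² dx = 9*π/8, so ||u||_L² = 3*sqrt(2)*sqrt(π)/4.
∫_0^π (u')² dx = 9*π/8, so ||u'||_L² = 3*sqrt(2)*sqrt(π)/4.
Ratio ||u||_L² / ||u'||_L² = 1.
Sharp Poincaré constant on H^1_0(0, π) is C_P = L/π = 1, achieved by sin(x).
This is the k = 1 eigenfunction (up to amplitude), so the ratio equals the sharp Poincaré constant exactly.


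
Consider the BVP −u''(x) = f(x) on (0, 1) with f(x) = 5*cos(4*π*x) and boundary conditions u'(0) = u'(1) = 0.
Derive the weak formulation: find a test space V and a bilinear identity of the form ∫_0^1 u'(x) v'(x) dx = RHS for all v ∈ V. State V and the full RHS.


V = H^1(0, 1) (no boundary constraint on v; u is determined up to an additive constant); weak form: ∫_0^1 u'v' dx = ∫_0^1 (5*cos(4*π*x)) v dx for all v ∈ V.

Multiply both sides by a test function v and integrate from 0 to 1:
  ∫_0^1 −u''(x) v(x) dx = ∫_0^1 f(x) v(x) dx.
Integrate the LHS by parts once:
  ∫_0^1 −u'' v dx = −[u'(x) v(x)]_0^1 + ∫_0^1 u'(x) v'(x) dx.
Thus ∫_0^1 u'(x) v'(x) dx = ∫_0^1 f(x) v(x) dx + [u'(x) v(x)]_0^1.
Choose V so that boundary terms are either known or forced to vanish.
u has homogeneous Neumann: u'(0) = u'(1) = 0. So [u' v]_0^1 = 0·v(1) − 0·v(0) = 0 for any v; take V = H^1(0, 1).
Weak formulation: find u (satisfying any essential BC) such that ∫_0^1 u'(x) v'(x) dx = ∫_0^1 f v dx for all v ∈ V (homogeneous Neumann, so boundary terms vanish).
Substituting f(x) = 5*cos(4*π*x), the right-hand side is ∫_0^1 (5*cos(4*π*x)) v dx.
Compatibility check (pure Neumann): taking v ≡ 1 ∈ V gives 0 = ∫_0^1 f dx + (0) − (0), i.e. ∫_0^1 f dx must equal u'(0) − u'(1) = 0. Indeed ∫_0^1 (5*cos(4*π*x)) dx = 0, so the data are compatible. The solution is then unique only up to an additive constant (fix it e.g. by requiring ∫_0^1 u dx = 0).


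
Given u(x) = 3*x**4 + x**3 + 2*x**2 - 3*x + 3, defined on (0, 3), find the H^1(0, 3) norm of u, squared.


||u||_{H^1}^2 = 11973519/140

The H^1 norm (squared) on an interval (0, L) is
  ||u||_{H^1}^2 = ∫_0^L u(x)^2 dx + ∫_0^L u'(x)^2 dx.
Compute u'(x) = 12*x**3 + 3*x**2 + 4*x - 3.
Then u(x)^2 = 9*x**8 + 6*x**7 + 13*x**6 - 14*x**5 + 16*x**4 - 6*x**3 + 21*x**2 - 18*x + 9 and u'(x)^2 = 144*x**6 + 72*x**5 + 105*x**4 - 48*x**3 - 2*x**2 - 24*x + 9.
Integrate each monomial from 0 to 3 using ∫_0^3 c·x^n dx = c·3^(n+1)/(n+1):
  ∫_0^3 u(x)^2 dx = ∫_0^3 (9*x^8 + 6*x^7 + 13*x^6 - 14*x^5 + 16*x^4 - 6*x^3 + 21*x^2 - 18*x + 9) dx. Term by term:
    ∫_0^3 9*x^8 dx = 19683;  ∫_0^3 6*x^7 dx = 19683/4;  ∫_0^3 13*x^6 dx = 28431/7;
    ∫_0^3 -14*x^5 dx = -1701;  ∫_0^3 16*x^4 dx = 3888/5;  ∫_0^3 -6*x^3 dx = -243/2;
    ∫_0^3 21*x^2 dx = 189;  ∫_0^3 -18*x dx = -81;  ∫_0^3 9 dx = 27.
  Sum: 19683 + 19683/4 + 28431/7 − 1701 + 3888/5 − 243/2 + 189 − 81 + 27 = 3885759/140.
  ∫_0^3 u'(x)^2 dx = ∫_0^3 (144*x^6 + 72*x^5 + 105*x^4 - 48*x^3 - 2*x^2 - 24*x + 9) dx. Term by term:
    ∫_0^3 144*x^6 dx = 314928/7;  ∫_0^3 72*x^5 dx = 8748;  ∫_0^3 105*x^4 dx = 5103;
    ∫_0^3 -48*x^3 dx = -972;  ∫_0^3 -2*x^2 dx = -18;  ∫_0^3 -24*x dx = -108;
    ∫_0^3 9 dx = 27.
  Sum: 314928/7 + 8748 + 5103 − 972 − 18 − 108 + 27 = 404388/7.
Adding: ||u||_{H^1}^2 = 3885759/140 + 404388/7 = 11973519/140.


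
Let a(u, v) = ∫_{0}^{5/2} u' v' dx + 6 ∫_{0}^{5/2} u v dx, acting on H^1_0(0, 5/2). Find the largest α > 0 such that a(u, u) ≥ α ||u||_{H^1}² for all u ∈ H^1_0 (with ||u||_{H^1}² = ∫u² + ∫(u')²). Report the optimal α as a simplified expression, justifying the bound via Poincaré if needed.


α = 1

Coercivity of a(·,·) on H^1_0(0, 5/2) means a(u, u) ≥ α ||u||_{H^1}² for every u ∈ H^1_0.
The interval has length L = 5/2, and Poincaré/coercivity depend only on L. Here a(u, u) = ∫(u')² + (6)·∫u².
Here c = 6 ≥ 1, so a(u,u) = ∫(u')² + c∫u² ≥ ∫(u')² + ∫u² = ||u||_{H^1}², i.e. α = 1 works. No larger α is possible: a(u,u) ≥ α||u||_{H^1}² means (1−α)∫(u')² ≥ (α−c)∫u², and for the modes u_n = sin(nπ(x−x₀)/L) (x₀ the left endpoint) one has ∫u_n²/∫(u_n')² = (L/(nπ))² → 0, so a(u_n,u_n)/||u_n||_{H^1}² → 1. Hence the optimal constant is α = 1.
Therefore α = 1.


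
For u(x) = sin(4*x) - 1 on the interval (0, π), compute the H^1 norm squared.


||u||_{H^1(0,π)}^2 = 19*π/2

u'(x) = 4*cos(4*x).
Expand u² and (u')² and integrate term by term on (0, π), using: for integers n ≥ 1, ∫_0^π sin²(nx) dx = ∫_0^π cos²(nx) dx = π/2; for n ≠ n', ∫_0^π sin(nx)sin(n'x) dx = ∫_0^π cos(nx)cos(n'x) dx = 0; and by product-to-sum, ∫_0^π sin(nx)cos(n'x) dx = ½∫_0^π [sin((n+n')x) + sin((n−n')x)] dx, which is 0 when n+n' is even and 2n/(n²−n'²) when n+n' is odd (it need not vanish on (0, π)). For the constant mode: ∫_0^π 1 dx = π, ∫_0^π cos(nx) dx = 0, ∫_0^π sin(nx) dx = (1−(−1)^n)/n.
  u² squared terms: (-1)²·∫1 dx = 1·π = π;  (1)²·∫sin(4x)² dx = 1·π/2 = π/2.
  u² cross terms: 2·(-1)·(1)·∫1·sin(4x) dx = -2·(0) = 0.
  So ∫_0^π u² dx = π + π/2 + 0 = 3*π/2.
  (u')² squared terms: (4)²·∫cos(4x)² dx = 16·π/2 = 8*π.
  So ∫_0^π (u')² dx = 8*π.
||u||_{H^1}^2 = (3*π/2) + (8*π) = 19*π/2.


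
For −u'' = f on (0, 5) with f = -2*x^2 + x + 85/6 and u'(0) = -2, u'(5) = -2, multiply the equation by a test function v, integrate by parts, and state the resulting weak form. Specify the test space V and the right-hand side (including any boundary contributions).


V = H^1(0, 5) (v unrestricted at boundary; u is determined up to an additive constant); weak form: ∫_0^5 u'v' dx = ∫_0^5 (-2*x^2 + x + 85/6) v dx − 2·v(5) + 2·v(0) for all v ∈ V.

Multiply both sides by a test function v and integrate from 0 to 5:
  ∫_0^5 −u''(x) v(x) dx = ∫_0^5 f(x) v(x) dx.
Integrate the LHS by parts once:
  ∫_0^5 −u'' v dx = −[u'(x) v(x)]_0^5 + ∫_0^5 u'(x) v'(x) dx.
Thus ∫_0^5 u'(x) v'(x) dx = ∫_0^5 f(x) v(x) dx + [u'(x) v(x)]_0^5.
Choose V so that boundary terms are either known or forced to vanish.
u has inhomogeneous Neumann u'(0) = -2, u'(5) = -2. [u' v]_0^5 = (-2)·v(5) − (-2)·v(0) = − 2·v(5) + 2·v(0). Take V = H^1(0, 5); boundary term becomes part of RHS.
Weak formulation: find u (satisfying any essential BC) such that ∫_0^5 u'(x) v'(x) dx = ∫_0^5 f v dx − 2·v(5) + 2·v(0) for all v ∈ V (Neumann data are natural BCs: they enter the RHS as boundary terms).
Substituting f(x) = -2*x^2 + x + 85/6, the right-hand side is ∫_0^5 (-2*x^2 + x + 85/6) v dx − 2·v(5) + 2·v(0).
Compatibility check (pure Neumann): taking v ≡ 1 ∈ V gives 0 = ∫_0^5 f dx + (-2) − (-2), i.e. ∫_0^5 f dx must equal u'(0) − u'(5) = 0. Indeed ∫_0^5 (-2*x^2 + x + 85/6) dx = 0, so the data are compatible. The solution is then unique only up to an additive constant (fix it e.g. by requiring ∫_0^5 u dx = 0).


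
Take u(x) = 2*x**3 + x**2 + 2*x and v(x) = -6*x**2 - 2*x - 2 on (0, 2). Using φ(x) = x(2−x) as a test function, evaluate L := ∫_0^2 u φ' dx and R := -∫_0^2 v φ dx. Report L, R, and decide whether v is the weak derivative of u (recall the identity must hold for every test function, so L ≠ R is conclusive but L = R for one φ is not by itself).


LHS = -224/15, RHS = 224/15. No, v is not the weak derivative of u.

u(x) = 2*x**3 + x**2 + 2*x, classical derivative u'(x) = 6*x**2 + 2*x + 2.
φ(x) = x(2−x), so φ'(x) = 2 - 2*x.
Note φ(0) = φ(2) = 0, so the boundary term u·φ vanishes.
LHS = ∫_0^2 u(x) φ'(x) dx = ∫_0^2 (-4*x^4 + 2*x^3 - 2*x^2 + 4*x) dx. Term by term:
  ∫_0^2 -4*x^4 dx = -128/5;  ∫_0^2 2*x^3 dx = 8;  ∫_0^2 -2*x^2 dx = -16/3;
  ∫_0^2 4*x dx = 8.
Sum: -128/5 + 8 − 16/3 + 8 = -224/15.
So LHS = -224/15.
∫_0^2 v(x) φ(x) dx = ∫_0^2 (6*x^4 - 10*x^3 - 2*x^2 - 4*x) dx. Term by term:
  ∫_0^2 6*x^4 dx = 192/5;  ∫_0^2 -10*x^3 dx = -40;  ∫_0^2 -2*x^2 dx = -16/3;
  ∫_0^2 -4*x dx = -8.
Sum: 192/5 − 40 − 16/3 − 8 = -224/15.
So RHS = -∫_0^2 v(x) φ(x) dx = 224/15.
LHS − RHS = -448/15 ≠ 0, so the identity fails.
(For a valid weak derivative the identity must hold for EVERY test function, in particular this one. The failure shows v is NOT the weak derivative of u.)
Correct weak derivative would be u'(x) = 6*x**2 + 2*x + 2.


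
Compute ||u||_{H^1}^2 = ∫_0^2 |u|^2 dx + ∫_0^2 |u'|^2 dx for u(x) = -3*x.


||u||_{H^1}^2 = 42

The H^1 norm (squared) on an interval (0, L) is
  ||u||_{H^1}^2 = ∫_0^L u(x)^2 dx + ∫_0^L u'(x)^2 dx.
Compute u'(x) = -3.
Then u(x)^2 = 9*x**2 and u'(x)^2 = 9.
Integrate each monomial from 0 to 2 using ∫_0^2 c·x^n dx = c·2^(n+1)/(n+1):
  ∫_0^2 u(x)^2 dx = ∫_0^2 (9*x^2) dx. Term by term:
    ∫_0^2 9*x^2 dx = 24.
  ∫_0^2 u'(x)^2 dx = ∫_0^2 (9) dx. Term by term:
    ∫_0^2 9 dx = 18.
Adding: ||u||_{H^1}^2 = 24 + 18 = 42.


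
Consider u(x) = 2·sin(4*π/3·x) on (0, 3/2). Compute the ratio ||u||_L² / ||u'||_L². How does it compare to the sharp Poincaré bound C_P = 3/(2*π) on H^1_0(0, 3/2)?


||u||_L² / ||u'||_L² = 3/(4*π) < C_P = 3/(2*π).

u(x) = 2·sin(4*π/3·x), so u'(x) = 8*π*cos(4*π*x/3)/3.
Writing u(x) = A·sin(kπx/L) with A = 2 and k = 2, use ∫_0^L sin²(kπx/L) dx = L/2 and ∫_0^L cos²(kπx/L) dx = L/2.
u² = 4·sin²(4*π/3·x) and (u')² = 64*π^2/9·cos²(4*π/3·x), and each of sin², cos² integrates to L/2 = 3/4 over (0, 3/2).
∫_0^3/2 u² dx = 3, so ||u||_L² = sqrt(3).
∫_0^3/2 (u')² dx = 16*π^2/3, so ||u'||_L² = 4*sqrt(3)*π/3.
Ratio ||u||_L² / ||u'||_L² = 3/(4*π).
Sharp Poincaré constant on H^1_0(0, 3/2) is C_P = L/π = 3/(2*π), achieved by sin(2*π/3·x).
This is the k = 2 harmonic; the ratio L/(kπ) is strictly less than C_P = L/π, consistent with the sharp inequality ||u||_L² ≤ C_P ||u'||_L².


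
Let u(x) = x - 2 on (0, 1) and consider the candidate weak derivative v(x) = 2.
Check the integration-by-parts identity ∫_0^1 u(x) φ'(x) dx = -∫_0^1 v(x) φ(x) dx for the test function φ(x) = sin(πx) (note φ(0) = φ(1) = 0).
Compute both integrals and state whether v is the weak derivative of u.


LHS = -2/π, RHS = -4/π. No, v is not the weak derivative of u.

u(x) = x - 2, classical derivative u'(x) = 1.
φ(x) = sin(πx), so φ'(x) = π*cos(π*x).
Note φ(0) = φ(1) = 0, so the boundary term u·φ vanishes.
LHS = ∫_0^1 u(x) φ'(x) dx = ∫_0^1 (π*x*cos(π*x) - 2*π*cos(π*x)) dx. Term by term:
  ∫_0^1 -2*π*cos(π*x) dx = 0;  ∫_0^1 π*x*cos(π*x) dx = -2/π.
Sum: 0 − 2/π = -2/π.
So LHS = -2/π.
∫_0^1 v(x) φ(x) dx = ∫_0^1 (2*sin(π*x)) dx. Term by term:
  ∫_0^1 2*sin(π*x) dx = 4/π.
So RHS = -∫_0^1 v(x) φ(x) dx = -4/π.
LHS − RHS = 2/π ≠ 0, so the identity fails.
(For a valid weak derivative the identity must hold for EVERY test function, in particular this one. The failure shows v is NOT the weak derivative of u.)
Correct weak derivative would be u'(x) = 1.


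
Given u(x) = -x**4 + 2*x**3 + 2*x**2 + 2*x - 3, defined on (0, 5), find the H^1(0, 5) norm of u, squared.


||u||_{H^1}^2 = 13263115/126

The H^1 norm (squared) on an interval (0, L) is
  ||u||_{H^1}^2 = ∫_0^L u(x)^2 dx + ∫_0^L u'(x)^2 dx.
Compute u'(x) = -4*x**3 + 6*x**2 + 4*x + 2.
Then u(x)^2 = x**8 - 4*x**7 + 4*x**5 + 18*x**4 - 4*x**3 - 8*x**2 - 12*x + 9 and u'(x)^2 = 16*x**6 - 48*x**5 + 4*x**4 + 32*x**3 + 40*x**2 + 16*x + 4.
Integrate each monomial from 0 to 5 using ∫_0^5 c·x^n dx = c·5^(n+1)/(n+1):
  ∫_0^5 u(x)^2 dx = ∫_0^5 (x^8 - 4*x^7 + 4*x^5 + 18*x^4 - 4*x^3 - 8*x^2 - 12*x + 9) dx. Term by term:
    ∫_0^5 x^8 dx = 1953125/9;  ∫_0^5 -4*x^7 dx = -390625/2;  ∫_0^5 4*x^5 dx = 31250/3;
    ∫_0^5 18*x^4 dx = 11250;  ∫_0^5 -4*x^3 dx = -625;  ∫_0^5 -8*x^2 dx = -1000/3;
    ∫_0^5 -12*x dx = -150;  ∫_0^5 9 dx = 45.
  Sum: 1953125/9 − 390625/2 + 31250/3 + 11250 − 625 − 1000/3 − 150 + 45 = 761485/18.
  ∫_0^5 u'(x)^2 dx = ∫_0^5 (16*x^6 - 48*x^5 + 4*x^4 + 32*x^3 + 40*x^2 + 16*x + 4) dx. Term by term:
    ∫_0^5 16*x^6 dx = 1250000/7;  ∫_0^5 -48*x^5 dx = -125000;  ∫_0^5 4*x^4 dx = 2500;
    ∫_0^5 32*x^3 dx = 5000;  ∫_0^5 40*x^2 dx = 5000/3;  ∫_0^5 16*x dx = 200;
    ∫_0^5 4 dx = 20.
  Sum: 1250000/7 − 125000 + 2500 + 5000 + 5000/3 + 200 + 20 = 1322120/21.
Adding: ||u||_{H^1}^2 = 761485/18 + 1322120/21 = 13263115/126.


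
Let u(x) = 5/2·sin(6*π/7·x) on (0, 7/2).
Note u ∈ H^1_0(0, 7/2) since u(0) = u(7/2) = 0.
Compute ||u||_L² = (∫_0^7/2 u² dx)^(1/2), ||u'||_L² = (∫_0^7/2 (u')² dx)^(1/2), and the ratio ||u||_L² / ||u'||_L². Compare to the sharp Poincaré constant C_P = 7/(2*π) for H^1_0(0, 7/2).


||u||_L² / ||u'||_L² = 7/(6*π) < C_P = 7/(2*π).

u(x) = 5/2·sin(6*π/7·x), so u'(x) = 15*π*cos(6*π*x/7)/7.
Writing u(x) = A·sin(kπx/L) with A = 5/2 and k = 3, use ∫_0^L sin²(kπx/L) dx = L/2 and ∫_0^L cos²(kπx/L) dx = L/2.
u² = 25/4·sin²(6*π/7·x) and (u')² = 225*π^2/49·cos²(6*π/7·x), and each of sin², cos² integrates to L/2 = 7/4 over (0, 7/2).
∫_0^7/2 u² dx = 175/16, so ||u||_L² = 5*sqrt(7)/4.
∫_0^7/2 (u')² dx = 225*π^2/28, so ||u'||_L² = 15*sqrt(7)*π/14.
Ratio ||u||_L² / ||u'||_L² = 7/(6*π).
Sharp Poincaré constant on H^1_0(0, 7/2) is C_P = L/π = 7/(2*π), achieved by sin(2*π/7·x).
This is the k = 3 harmonic; the ratio L/(kπ) is strictly less than C_P = L/π, consistent with the sharp inequality ||u||_L² ≤ C_P ||u'||_L².
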